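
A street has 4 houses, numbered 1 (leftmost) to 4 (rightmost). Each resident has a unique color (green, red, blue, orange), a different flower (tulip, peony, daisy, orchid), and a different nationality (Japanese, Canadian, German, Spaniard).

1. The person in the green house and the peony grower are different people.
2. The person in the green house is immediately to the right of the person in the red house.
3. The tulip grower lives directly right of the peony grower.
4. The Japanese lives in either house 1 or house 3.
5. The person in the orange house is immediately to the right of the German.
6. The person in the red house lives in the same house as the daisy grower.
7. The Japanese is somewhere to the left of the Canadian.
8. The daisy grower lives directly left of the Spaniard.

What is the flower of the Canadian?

The Japanese is narrowed to house 1 or 3; consider each.
Placing it in house 3 leads to a contradiction, so it's in house 1.
The person in the orange house is narrowed to house 3 or 4; consider each.
Placing it in house 3 leads to a contradiction, so it's in house 4.
From clue 5, the German must be in house 3.
From clue 8, the daisy grower must be in house 1.
Clue 8: the Spaniard is in house 2.
That leaves Canadian as the nationality for house 4.
From clue 6, the person in the red house must be in house 1.
From clue 2, the person in the green house must be in house 2.
That leaves blue as the color for house 3.
By clue 1, the peony grower is in house 3.
The tulip grower is in house 4 (clue 3).
So house 2 gets orchid for flower.
So: house 1 = red/daisy/Japanese, house 2 = green/orchid/Spaniard, house 3 = blue/peony/German, house 4 = orange/tulip/Canadian.

tulip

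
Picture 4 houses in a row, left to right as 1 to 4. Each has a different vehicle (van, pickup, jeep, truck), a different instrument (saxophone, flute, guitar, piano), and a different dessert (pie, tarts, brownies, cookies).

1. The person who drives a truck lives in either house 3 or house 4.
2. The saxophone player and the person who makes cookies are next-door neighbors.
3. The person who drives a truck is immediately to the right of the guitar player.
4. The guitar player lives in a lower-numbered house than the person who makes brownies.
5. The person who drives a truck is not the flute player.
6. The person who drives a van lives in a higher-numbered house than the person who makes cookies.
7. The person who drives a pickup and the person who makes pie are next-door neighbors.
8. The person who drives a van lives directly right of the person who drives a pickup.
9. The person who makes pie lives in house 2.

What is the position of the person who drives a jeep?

By clue 9, the person who makes pie is in house 2.
The person who drives a pickup is narrowed to house 1 or 3; consider each.
Placing it in house 3 leads to a contradiction, so it's in house 1.
From clue 8, the person who drives a van must be in house 2.
From clue 6, the person who makes cookies must be in house 1.
From clue 2, the saxophone player must be in house 2.
House 3's instrument must be guitar (nothing else left).
From clue 3, the person who drives a truck must be in house 4.
From clue 4, the person who makes brownies must be in house 4.
Clue 5: the flute player is in house 1.
So house 3 gets jeep for vehicle.
The only instrument still possible for house 4 is piano.
House 3's dessert must be tarts (nothing else left).
So: house 1 = pickup/flute/cookies, house 2 = van/saxophone/pie, house 3 = jeep/guitar/tarts, house 4 = truck/piano/brownies.

3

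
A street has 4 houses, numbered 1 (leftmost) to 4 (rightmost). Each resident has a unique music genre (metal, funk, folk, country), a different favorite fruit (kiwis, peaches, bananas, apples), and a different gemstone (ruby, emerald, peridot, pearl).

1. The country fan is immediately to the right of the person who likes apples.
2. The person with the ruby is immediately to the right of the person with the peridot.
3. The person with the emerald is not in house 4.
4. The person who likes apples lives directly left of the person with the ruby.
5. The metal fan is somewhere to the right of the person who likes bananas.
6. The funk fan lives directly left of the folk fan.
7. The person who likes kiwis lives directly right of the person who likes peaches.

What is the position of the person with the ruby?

3

House 1 music genre: only funk fits.
The only favorite fruit still possible for house 4 is kiwis.
From clue 6, the folk fan must be in house 2.
From clue 7, the person who likes peaches must be in house 3.
By clue 1, the country fan is in house 3.
The person who likes apples is in house 2 (clue 1).
The person with the ruby is in house 3 (clue 4).
The only music genre still possible for house 4 is metal.
That leaves bananas as the favorite fruit for house 1.
The only gemstone still possible for house 4 is pearl.
By clue 2, the person with the peridot is in house 2.
House 1's gemstone must be emerald (nothing else left).
So: house 1 = funk/bananas/emerald, house 2 = folk/apples/peridot, house 3 = country/peaches/ruby, house 4 = metal/kiwis/pearl.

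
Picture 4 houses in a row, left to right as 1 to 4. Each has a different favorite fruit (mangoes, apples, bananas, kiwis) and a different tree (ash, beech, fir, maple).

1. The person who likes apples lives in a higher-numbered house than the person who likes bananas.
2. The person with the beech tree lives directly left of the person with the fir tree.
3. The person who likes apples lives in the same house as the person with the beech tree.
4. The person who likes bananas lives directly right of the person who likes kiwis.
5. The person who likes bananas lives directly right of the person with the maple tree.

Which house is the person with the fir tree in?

4

House 4 favorite fruit: only mangoes fits.
By clue 1, the person who likes apples is in house 3.
From clue 1, the person who likes bananas must be in house 2.
The person with the beech tree is in house 3 (clue 3).
From clue 4, the person who likes kiwis must be in house 1.
By clue 5, the person with the maple tree is in house 1.
That leaves ash as the tree for house 2.
House 4 tree: only fir fits.
So: house 1 = kiwis/maple, house 2 = bananas/ash, house 3 = apples/beech, house 4 = mangoes/fir.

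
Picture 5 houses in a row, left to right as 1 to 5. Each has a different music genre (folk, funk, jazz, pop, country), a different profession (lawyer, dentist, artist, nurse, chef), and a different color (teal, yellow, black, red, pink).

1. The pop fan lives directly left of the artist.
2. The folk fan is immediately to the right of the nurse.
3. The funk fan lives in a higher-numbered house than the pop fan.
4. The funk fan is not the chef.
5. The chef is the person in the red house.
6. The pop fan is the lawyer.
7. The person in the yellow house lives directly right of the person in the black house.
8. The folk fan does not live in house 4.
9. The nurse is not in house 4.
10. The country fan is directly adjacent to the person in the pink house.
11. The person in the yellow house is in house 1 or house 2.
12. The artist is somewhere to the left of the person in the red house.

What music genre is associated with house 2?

From clue 11, the person in the yellow house must be in house 2.
By clue 7, the person in the black house is in house 1.
The folk fan is narrowed to house 2 or 3; consider each.
Placing it in house 3 leads to a contradiction, so it's in house 2.
Clue 2: the nurse is in house 1.
Clue 6 places the pop fan in house 3.
The lawyer is in house 3 (clue 6).
House 1 music genre: only jazz fits.
The artist is in house 4 (clue 1).
By clue 12, the person in the red house is in house 5.
That leaves dentist as the profession for house 2.
The only profession still possible for house 5 is chef.
From clue 4, the funk fan must be in house 4.
House 5 music genre: only country fits.
The person in the pink house is in house 4 (clue 10).
House 3 color: only teal fits.
So: house 1 = jazz/nurse/black, house 2 = folk/dentist/yellow, house 3 = pop/lawyer/teal, house 4 = funk/artist/pink, house 5 = country/chef/red.

folk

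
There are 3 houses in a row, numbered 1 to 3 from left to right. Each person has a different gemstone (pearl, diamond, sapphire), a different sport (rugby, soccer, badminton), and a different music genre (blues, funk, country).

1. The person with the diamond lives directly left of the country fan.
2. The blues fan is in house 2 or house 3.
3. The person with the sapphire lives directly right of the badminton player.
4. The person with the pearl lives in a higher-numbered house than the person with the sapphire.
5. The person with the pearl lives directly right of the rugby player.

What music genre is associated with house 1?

By clue 4, the person with the pearl is in house 3.
By clue 4, the person with the sapphire is in house 2.
Clue 5: the rugby player is in house 2.
House 1's gemstone must be diamond (nothing else left).
That leaves badminton as the sport for house 1.
House 3 sport: only soccer fits.
So house 1 gets funk for music genre.
The country fan is in house 2 (clue 1).
House 3 music genre: only blues fits.
So: house 1 = diamond/badminton/funk, house 2 = sapphire/rugby/country, house 3 = pearl/soccer/blues.

funk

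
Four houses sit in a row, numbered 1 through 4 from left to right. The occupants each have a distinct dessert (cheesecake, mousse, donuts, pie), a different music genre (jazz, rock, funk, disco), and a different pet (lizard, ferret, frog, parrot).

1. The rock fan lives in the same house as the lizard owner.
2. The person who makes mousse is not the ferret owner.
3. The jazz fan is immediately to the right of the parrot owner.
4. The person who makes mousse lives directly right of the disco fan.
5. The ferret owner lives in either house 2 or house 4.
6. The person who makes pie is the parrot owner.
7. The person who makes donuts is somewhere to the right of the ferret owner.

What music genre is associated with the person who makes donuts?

disco

Clue 7 places the ferret owner in house 2.
House 2 dessert: only cheesecake fits.
The only dessert still possible for house 1 is pie.
By clue 6, the parrot owner is in house 1.
From clue 3, the jazz fan must be in house 2.
So house 1 gets funk for music genre.
House 3's music genre must be disco (nothing else left).
House 4 music genre: only rock fits.
Clue 1: the lizard owner is in house 4.
The person who makes mousse is in house 4 (clue 4).
House 3 dessert: only donuts fits.
The only pet still possible for house 3 is frog.
So: house 1 = pie/funk/parrot, house 2 = cheesecake/jazz/ferret, house 3 = donuts/disco/frog, house 4 = mousse/rock/lizard.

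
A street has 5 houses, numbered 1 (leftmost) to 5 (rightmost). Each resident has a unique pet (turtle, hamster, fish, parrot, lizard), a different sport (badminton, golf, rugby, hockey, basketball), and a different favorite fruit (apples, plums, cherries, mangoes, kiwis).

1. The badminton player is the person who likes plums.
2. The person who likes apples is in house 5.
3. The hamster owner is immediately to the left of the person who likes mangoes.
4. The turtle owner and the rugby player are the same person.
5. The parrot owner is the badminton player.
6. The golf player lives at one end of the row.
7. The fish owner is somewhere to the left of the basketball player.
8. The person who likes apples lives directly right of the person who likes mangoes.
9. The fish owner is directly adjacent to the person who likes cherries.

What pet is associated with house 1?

From clue 2, the person who likes apples must be in house 5.
Clue 8: the person who likes mangoes is in house 4.
The hamster owner is in house 3 (clue 3).
The parrot owner is narrowed to house 1 or 2; consider each.
Placing it in house 2 leads to a contradiction, so it's in house 1.
The badminton player is in house 1 (clue 5).
That leaves golf as the sport for house 5.
The person who likes plums is in house 1 (clue 1).
By clue 7, the fish owner is in house 2.
So house 5 gets lizard for pet.
So house 2 gets kiwis for favorite fruit.
House 3's favorite fruit must be cherries (nothing else left).
Clue 4 places the rugby player in house 4.
House 4 pet: only turtle fits.
That leaves hockey as the sport for house 2.
So house 3 gets basketball for sport.
So: house 1 = parrot/badminton/plums, house 2 = fish/hockey/kiwis, house 3 = hamster/basketball/cherries, house 4 = turtle/rugby/mangoes, house 5 = lizard/golf/apples.

parrot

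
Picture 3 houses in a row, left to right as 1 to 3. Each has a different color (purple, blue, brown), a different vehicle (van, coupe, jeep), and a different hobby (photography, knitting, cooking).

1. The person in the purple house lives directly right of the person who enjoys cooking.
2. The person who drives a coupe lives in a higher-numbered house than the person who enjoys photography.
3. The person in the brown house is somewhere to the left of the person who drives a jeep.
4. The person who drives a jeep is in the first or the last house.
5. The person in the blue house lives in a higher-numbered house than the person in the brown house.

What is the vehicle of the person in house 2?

coupe

By clue 4, the person who drives a jeep is in house 3.
That leaves brown as the color for house 1.
House 1's vehicle must be van (nothing else left).
That leaves coupe as the vehicle for house 2.
House 3 hobby: only knitting fits.
From clue 2, the person who enjoys photography must be in house 1.
House 2 hobby: only cooking fits.
The person in the purple house is in house 3 (clue 1).
The only color still possible for house 2 is blue.
So: house 1 = brown/van/photography, house 2 = blue/coupe/cooking, house 3 = purple/jeep/knitting.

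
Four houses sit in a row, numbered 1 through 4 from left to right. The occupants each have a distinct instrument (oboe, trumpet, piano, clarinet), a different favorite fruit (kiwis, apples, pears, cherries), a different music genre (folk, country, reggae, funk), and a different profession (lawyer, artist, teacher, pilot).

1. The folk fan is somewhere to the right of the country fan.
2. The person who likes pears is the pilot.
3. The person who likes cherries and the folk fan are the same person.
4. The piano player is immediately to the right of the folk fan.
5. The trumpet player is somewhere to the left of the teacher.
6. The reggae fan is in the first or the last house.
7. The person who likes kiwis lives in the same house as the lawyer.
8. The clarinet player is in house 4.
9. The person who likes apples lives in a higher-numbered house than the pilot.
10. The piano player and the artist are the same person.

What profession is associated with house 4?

lawyer

Clue 8 places the clarinet player in house 4.
By clue 4, the folk fan is in house 2.
Clue 10 places the artist in house 3.
House 3's instrument must be piano (nothing else left).
House 1's music genre must be country (nothing else left).
The only music genre still possible for house 3 is funk.
The only music genre still possible for house 4 is reggae.
From clue 3, the person who likes cherries must be in house 2.
House 3 favorite fruit: only apples fits.
That leaves kiwis as the favorite fruit for house 4.
Clue 2 places the pilot in house 1.
By clue 7, the lawyer is in house 4.
So house 1 gets pears for favorite fruit.
House 2 profession: only teacher fits.
Clue 5 places the trumpet player in house 1.
The only instrument still possible for house 2 is oboe.
So: house 1 = trumpet/pears/country/pilot, house 2 = oboe/cherries/folk/teacher, house 3 = piano/apples/funk/artist, house 4 = clarinet/kiwis/reggae/lawyer.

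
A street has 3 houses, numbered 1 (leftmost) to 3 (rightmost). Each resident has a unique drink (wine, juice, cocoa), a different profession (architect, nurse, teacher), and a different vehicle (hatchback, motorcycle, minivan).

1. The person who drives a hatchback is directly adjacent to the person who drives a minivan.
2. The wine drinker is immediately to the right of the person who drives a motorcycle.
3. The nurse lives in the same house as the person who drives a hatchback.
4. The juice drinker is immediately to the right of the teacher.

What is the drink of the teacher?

wine

House 1's drink must be cocoa (nothing else left).
The juice drinker is narrowed to house 2 or 3; consider each.
Placing it in house 2 leads to a contradiction, so it's in house 3.
Clue 4: the teacher is in house 2.
That leaves wine as the drink for house 2.
Clue 2 places the person who drives a motorcycle in house 1.
The only vehicle still possible for house 2 is minivan.
House 3 vehicle: only hatchback fits.
Clue 3: the nurse is in house 3.
The only profession still possible for house 1 is architect.
So: house 1 = cocoa/architect/motorcycle, house 2 = wine/teacher/minivan, house 3 = juice/nurse/hatchback.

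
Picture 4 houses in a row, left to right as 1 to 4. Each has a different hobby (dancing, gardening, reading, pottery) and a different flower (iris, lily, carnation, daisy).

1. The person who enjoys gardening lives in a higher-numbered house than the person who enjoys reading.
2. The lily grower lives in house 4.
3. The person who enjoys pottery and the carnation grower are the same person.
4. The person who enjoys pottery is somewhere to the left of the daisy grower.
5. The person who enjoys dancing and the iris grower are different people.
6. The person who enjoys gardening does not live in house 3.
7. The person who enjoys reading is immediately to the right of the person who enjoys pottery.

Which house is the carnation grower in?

1

By clue 2, the lily grower is in house 4.
Clue 1 places the person who enjoys gardening in house 4.
The person who enjoys pottery is narrowed to house 1 or 2; consider each.
Placing it in house 2 leads to a contradiction, so it's in house 1.
From clue 3, the carnation grower must be in house 1.
By clue 7, the person who enjoys reading is in house 2.
That leaves dancing as the hobby for house 3.
Clue 5: the iris grower is in house 2.
So house 3 gets daisy for flower.
So: house 1 = pottery/carnation, house 2 = reading/iris, house 3 = dancing/daisy, house 4 = gardening/lily.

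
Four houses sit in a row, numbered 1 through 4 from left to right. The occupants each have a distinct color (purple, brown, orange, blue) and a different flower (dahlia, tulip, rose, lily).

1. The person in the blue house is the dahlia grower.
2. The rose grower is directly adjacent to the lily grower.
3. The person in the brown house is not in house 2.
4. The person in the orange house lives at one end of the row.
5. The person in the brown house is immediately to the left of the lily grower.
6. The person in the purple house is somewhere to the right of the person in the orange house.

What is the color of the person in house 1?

By clue 6, the person in the orange house is in house 1.
Clue 5 places the lily grower in house 4.
That leaves brown as the color for house 3.
The person in the blue house is in house 2 (clue 1).
Clue 1 places the dahlia grower in house 2.
Clue 2 places the rose grower in house 3.
The only color still possible for house 4 is purple.
The only flower still possible for house 1 is tulip.
So: house 1 = orange/tulip, house 2 = blue/dahlia, house 3 = brown/rose, house 4 = purple/lily.

orange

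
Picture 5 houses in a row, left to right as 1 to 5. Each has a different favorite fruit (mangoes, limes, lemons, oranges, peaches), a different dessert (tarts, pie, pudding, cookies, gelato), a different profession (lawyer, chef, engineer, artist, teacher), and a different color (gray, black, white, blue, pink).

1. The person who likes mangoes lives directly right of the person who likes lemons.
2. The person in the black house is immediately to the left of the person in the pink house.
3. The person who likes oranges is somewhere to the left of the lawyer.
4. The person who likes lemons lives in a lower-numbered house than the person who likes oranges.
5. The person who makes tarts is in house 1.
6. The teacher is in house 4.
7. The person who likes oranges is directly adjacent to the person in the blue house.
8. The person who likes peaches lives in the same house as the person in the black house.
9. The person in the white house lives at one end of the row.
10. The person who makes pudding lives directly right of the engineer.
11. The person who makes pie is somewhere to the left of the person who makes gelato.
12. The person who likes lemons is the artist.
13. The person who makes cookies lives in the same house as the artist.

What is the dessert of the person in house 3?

pie

From clue 5, the person who makes tarts must be in house 1.
By clue 6, the teacher is in house 4.
House 5's favorite fruit must be limes (nothing else left).
That leaves gelato as the dessert for house 5.
That leaves peaches as the favorite fruit for house 1.
The person in the black house is in house 1 (clue 8).
House 2's favorite fruit must be lemons (nothing else left).
House 5's color must be white (nothing else left).
Clue 1: the person who likes mangoes is in house 3.
By clue 2, the person in the pink house is in house 2.
The lawyer is in house 5 (clue 3).
By clue 12, the artist is in house 2.
The person who makes cookies is in house 2 (clue 13).
So house 4 gets oranges for favorite fruit.
By clue 7, the person in the blue house is in house 3.
The person who makes pudding is in house 4 (clue 10).
By clue 10, the engineer is in house 3.
That leaves pie as the dessert for house 3.
The only profession still possible for house 1 is chef.
The only color still possible for house 4 is gray.
So: house 1 = peaches/tarts/chef/black, house 2 = lemons/cookies/artist/pink, house 3 = mangoes/pie/engineer/blue, house 4 = oranges/pudding/teacher/gray, house 5 = limes/gelato/lawyer/white.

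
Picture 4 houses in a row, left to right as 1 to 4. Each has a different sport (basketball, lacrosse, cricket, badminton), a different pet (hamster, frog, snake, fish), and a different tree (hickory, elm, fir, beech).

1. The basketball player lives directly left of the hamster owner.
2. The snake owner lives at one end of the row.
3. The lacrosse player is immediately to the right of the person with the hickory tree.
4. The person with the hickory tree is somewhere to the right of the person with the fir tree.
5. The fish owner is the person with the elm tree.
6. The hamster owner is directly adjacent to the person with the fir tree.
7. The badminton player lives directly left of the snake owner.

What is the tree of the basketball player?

The badminton player is in house 3 (clue 7).
The snake owner is in house 4 (clue 7).
The lacrosse player is in house 4 (clue 3).
The person with the hickory tree is in house 3 (clue 3).
House 4 tree: only beech fits.
The basketball player is narrowed to house 1 or 2; consider each.
Placing it in house 1 leads to a contradiction, so it's in house 2.
From clue 1, the hamster owner must be in house 3.
From clue 6, the person with the fir tree must be in house 2.
House 1's sport must be cricket (nothing else left).
House 1 tree: only elm fits.
The fish owner is in house 1 (clue 5).
House 2's pet must be frog (nothing else left).
So: house 1 = cricket/fish/elm, house 2 = basketball/frog/fir, house 3 = badminton/hamster/hickory, house 4 = lacrosse/snake/beech.

fir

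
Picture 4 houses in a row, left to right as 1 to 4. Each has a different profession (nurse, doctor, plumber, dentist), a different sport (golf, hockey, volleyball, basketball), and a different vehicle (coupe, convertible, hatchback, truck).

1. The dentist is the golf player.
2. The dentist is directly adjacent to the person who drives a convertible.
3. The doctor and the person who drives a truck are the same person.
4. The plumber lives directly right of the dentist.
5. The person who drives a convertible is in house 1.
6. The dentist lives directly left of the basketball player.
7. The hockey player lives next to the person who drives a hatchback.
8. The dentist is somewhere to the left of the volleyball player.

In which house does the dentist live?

2

The person who drives a convertible is in house 1 (clue 5).
By clue 2, the dentist is in house 2.
Clue 4: the plumber is in house 3.
The basketball player is in house 3 (clue 6).
So house 1 gets nurse for profession.
The only profession still possible for house 4 is doctor.
Clue 1: the golf player is in house 2.
The person who drives a truck is in house 4 (clue 3).
So house 1 gets hockey for sport.
House 4's sport must be volleyball (nothing else left).
By clue 7, the person who drives a hatchback is in house 2.
House 3's vehicle must be coupe (nothing else left).
So: house 1 = nurse/hockey/convertible, house 2 = dentist/golf/hatchback, house 3 = plumber/basketball/coupe, house 4 = doctor/volleyball/truck.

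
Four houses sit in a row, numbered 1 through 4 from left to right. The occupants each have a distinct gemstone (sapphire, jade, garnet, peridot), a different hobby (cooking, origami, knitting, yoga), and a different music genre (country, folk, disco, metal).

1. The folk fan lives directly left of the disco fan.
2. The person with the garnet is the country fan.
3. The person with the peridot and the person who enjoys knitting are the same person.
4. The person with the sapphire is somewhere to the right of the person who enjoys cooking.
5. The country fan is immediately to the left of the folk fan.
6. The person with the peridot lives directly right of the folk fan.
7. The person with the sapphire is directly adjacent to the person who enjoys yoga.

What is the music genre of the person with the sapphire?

folk

The person with the garnet is narrowed to house 1 or 2; consider each.
Placing it in house 1 leads to a contradiction, so it's in house 2.
The country fan is in house 2 (clue 2).
Clue 5: the folk fan is in house 3.
From clue 6, the person with the peridot must be in house 4.
The only gemstone still possible for house 1 is jade.
So house 3 gets sapphire for gemstone.
House 1's music genre must be metal (nothing else left).
House 4's music genre must be disco (nothing else left).
Clue 3: the person who enjoys knitting is in house 4.
So house 2 gets yoga for hobby.
So house 3 gets origami for hobby.
The only hobby still possible for house 1 is cooking.
So: house 1 = jade/cooking/metal, house 2 = garnet/yoga/country, house 3 = sapphire/origami/folk, house 4 = peridot/knitting/disco.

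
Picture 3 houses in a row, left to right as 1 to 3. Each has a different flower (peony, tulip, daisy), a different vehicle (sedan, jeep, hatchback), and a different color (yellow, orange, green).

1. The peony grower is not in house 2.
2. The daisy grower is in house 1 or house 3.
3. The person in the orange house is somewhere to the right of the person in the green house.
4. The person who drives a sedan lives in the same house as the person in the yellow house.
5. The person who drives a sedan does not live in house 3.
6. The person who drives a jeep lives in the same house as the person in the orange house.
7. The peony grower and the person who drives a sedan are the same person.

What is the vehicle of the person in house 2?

hatchback

Clue 7: the peony grower is in house 1.
Clue 7: the person who drives a sedan is in house 1.
House 2's flower must be tulip (nothing else left).
So house 3 gets daisy for flower.
Clue 4: the person in the yellow house is in house 1.
House 2 color: only green fits.
The only color still possible for house 3 is orange.
From clue 6, the person who drives a jeep must be in house 3.
So house 2 gets hatchback for vehicle.
So: house 1 = peony/sedan/yellow, house 2 = tulip/hatchback/green, house 3 = daisy/jeep/orange.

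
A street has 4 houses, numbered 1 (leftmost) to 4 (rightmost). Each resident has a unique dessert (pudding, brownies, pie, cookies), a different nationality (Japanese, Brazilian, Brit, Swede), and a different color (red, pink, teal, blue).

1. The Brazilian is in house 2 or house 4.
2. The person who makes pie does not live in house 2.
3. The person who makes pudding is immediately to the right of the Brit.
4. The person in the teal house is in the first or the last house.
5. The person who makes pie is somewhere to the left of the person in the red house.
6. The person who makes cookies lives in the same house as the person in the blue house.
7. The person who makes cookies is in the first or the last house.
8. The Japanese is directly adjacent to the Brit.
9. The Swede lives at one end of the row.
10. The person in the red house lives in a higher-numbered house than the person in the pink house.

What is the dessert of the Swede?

The person who makes cookies is narrowed to house 1 or 4; consider each.
Placing it in house 1 leads to a contradiction, so it's in house 4.
Clue 6 places the person in the blue house in house 4.
The person who makes pie is in house 1 (clue 5).
The only nationality still possible for house 3 is Japanese.
That leaves teal as the color for house 1.
The only color still possible for house 3 is red.
The Brit is in house 2 (clue 8).
The only nationality still possible for house 1 is Swede.
That leaves Brazilian as the nationality for house 4.
House 2 color: only pink fits.
From clue 3, the person who makes pudding must be in house 3.
The only dessert still possible for house 2 is brownies.
So: house 1 = pie/Swede/teal, house 2 = brownies/Brit/pink, house 3 = pudding/Japanese/red, house 4 = cookies/Brazilian/blue.

pie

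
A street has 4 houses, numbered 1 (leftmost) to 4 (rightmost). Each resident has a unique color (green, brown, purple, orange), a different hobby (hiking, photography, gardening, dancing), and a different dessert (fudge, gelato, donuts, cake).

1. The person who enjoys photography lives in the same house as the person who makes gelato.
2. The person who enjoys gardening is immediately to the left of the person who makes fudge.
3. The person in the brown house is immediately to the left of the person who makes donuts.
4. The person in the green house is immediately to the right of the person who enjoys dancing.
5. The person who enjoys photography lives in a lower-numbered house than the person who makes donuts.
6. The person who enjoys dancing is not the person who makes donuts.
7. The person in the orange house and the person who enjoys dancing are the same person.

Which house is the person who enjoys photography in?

House 4's hobby must be hiking (nothing else left).
The person in the brown house is narrowed to house 1 or 2 or 3; consider each.
Placing it in house 2 and house 3 leads to a contradiction, so it's in house 1.
From clue 3, the person who makes donuts must be in house 2.
The person who enjoys photography is in house 1 (clue 5).
The only color still possible for house 3 is orange.
So house 2 gets gardening for hobby.
The only hobby still possible for house 3 is dancing.
Clue 1 places the person who makes gelato in house 1.
From clue 2, the person who makes fudge must be in house 3.
The person in the green house is in house 4 (clue 4).
That leaves purple as the color for house 2.
The only dessert still possible for house 4 is cake.
So: house 1 = brown/photography/gelato, house 2 = purple/gardening/donuts, house 3 = orange/dancing/fudge, house 4 = green/hiking/cake.

1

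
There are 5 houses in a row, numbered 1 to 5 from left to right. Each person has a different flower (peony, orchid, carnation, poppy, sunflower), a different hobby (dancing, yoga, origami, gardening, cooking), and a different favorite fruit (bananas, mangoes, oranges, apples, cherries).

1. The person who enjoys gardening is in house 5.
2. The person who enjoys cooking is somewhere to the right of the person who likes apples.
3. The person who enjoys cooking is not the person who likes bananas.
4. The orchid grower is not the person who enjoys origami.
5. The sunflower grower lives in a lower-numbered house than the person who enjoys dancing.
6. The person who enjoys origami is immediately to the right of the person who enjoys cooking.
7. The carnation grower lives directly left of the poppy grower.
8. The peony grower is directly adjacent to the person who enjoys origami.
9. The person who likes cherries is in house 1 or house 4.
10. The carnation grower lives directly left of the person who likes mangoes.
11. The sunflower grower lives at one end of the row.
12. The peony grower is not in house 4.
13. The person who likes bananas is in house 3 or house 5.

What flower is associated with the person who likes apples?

orchid

Clue 1 places the person who enjoys gardening in house 5.
Clue 11: the sunflower grower is in house 1.
House 1's hobby must be yoga (nothing else left).
The person who enjoys cooking is narrowed to house 2 or 3; consider each.
Placing it in house 2 leads to a contradiction, so it's in house 3.
Clue 3 places the person who likes bananas in house 5.
From clue 6, the person who enjoys origami must be in house 4.
House 2's hobby must be dancing (nothing else left).
So house 4 gets poppy for flower.
By clue 7, the carnation grower is in house 3.
From clue 10, the person who likes mangoes must be in house 4.
That leaves orchid as the flower for house 2.
The only flower still possible for house 5 is peony.
That leaves cherries as the favorite fruit for house 1.
That leaves oranges as the favorite fruit for house 3.
House 2 favorite fruit: only apples fits.
So: house 1 = sunflower/yoga/cherries, house 2 = orchid/dancing/apples, house 3 = carnation/cooking/oranges, house 4 = poppy/origami/mangoes, house 5 = peony/gardening/bananas.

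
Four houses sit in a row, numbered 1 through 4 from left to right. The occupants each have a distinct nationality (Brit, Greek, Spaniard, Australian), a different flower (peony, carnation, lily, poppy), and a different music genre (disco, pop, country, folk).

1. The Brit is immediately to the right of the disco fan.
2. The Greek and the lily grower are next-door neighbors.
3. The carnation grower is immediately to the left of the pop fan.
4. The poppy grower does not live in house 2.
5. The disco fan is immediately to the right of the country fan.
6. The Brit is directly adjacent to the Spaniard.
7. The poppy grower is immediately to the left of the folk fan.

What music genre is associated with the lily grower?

That leaves country as the music genre for house 1.
Clue 5 places the disco fan in house 2.
House 3's music genre must be pop (nothing else left).
The only music genre still possible for house 4 is folk.
Clue 1: the Brit is in house 3.
From clue 3, the carnation grower must be in house 2.
The poppy grower is in house 3 (clue 7).
The Greek is in house 2 (clue 2).
Clue 2: the lily grower is in house 1.
House 1's nationality must be Australian (nothing else left).
House 4's nationality must be Spaniard (nothing else left).
House 4's flower must be peony (nothing else left).
So: house 1 = Australian/lily/country, house 2 = Greek/carnation/disco, house 3 = Brit/poppy/pop, house 4 = Spaniard/peony/folk.

country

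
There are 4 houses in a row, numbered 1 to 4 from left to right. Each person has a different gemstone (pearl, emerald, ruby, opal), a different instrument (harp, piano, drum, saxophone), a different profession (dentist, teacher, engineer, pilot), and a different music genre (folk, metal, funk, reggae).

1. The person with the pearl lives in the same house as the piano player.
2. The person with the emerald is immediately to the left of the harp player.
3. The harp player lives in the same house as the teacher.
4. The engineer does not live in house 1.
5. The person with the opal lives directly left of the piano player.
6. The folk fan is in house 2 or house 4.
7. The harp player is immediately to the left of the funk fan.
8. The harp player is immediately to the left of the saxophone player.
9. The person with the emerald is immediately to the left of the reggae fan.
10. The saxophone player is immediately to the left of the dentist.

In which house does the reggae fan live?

Clue 10 places the saxophone player in house 3.
Clue 10: the dentist is in house 4.
House 1 instrument: only drum fits.
So house 4 gets piano for instrument.
House 1 profession: only pilot fits.
House 1's music genre must be metal (nothing else left).
The person with the pearl is in house 4 (clue 1).
Clue 2 places the person with the emerald in house 1.
By clue 3, the teacher is in house 2.
By clue 5, the person with the opal is in house 3.
From clue 7, the funk fan must be in house 3.
By clue 9, the reggae fan is in house 2.
House 2 gemstone: only ruby fits.
House 2 instrument: only harp fits.
That leaves engineer as the profession for house 3.
House 4 music genre: only folk fits.
So: house 1 = emerald/drum/pilot/metal, house 2 = ruby/harp/teacher/reggae, house 3 = opal/saxophone/engineer/funk, house 4 = pearl/piano/dentist/folk.

2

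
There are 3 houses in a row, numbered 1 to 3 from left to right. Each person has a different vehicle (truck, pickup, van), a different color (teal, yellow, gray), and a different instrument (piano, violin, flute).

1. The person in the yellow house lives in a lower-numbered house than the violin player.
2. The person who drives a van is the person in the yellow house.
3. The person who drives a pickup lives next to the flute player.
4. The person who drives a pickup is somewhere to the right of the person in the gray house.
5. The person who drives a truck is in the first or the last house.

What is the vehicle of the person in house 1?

So house 3 gets teal for color.
The person who drives a pickup is narrowed to house 2 or 3; consider each.
Placing it in house 2 leads to a contradiction, so it's in house 3.
By clue 3, the flute player is in house 2.
House 2 vehicle: only van fits.
House 1 instrument: only piano fits.
House 3 instrument: only violin fits.
Clue 2: the person in the yellow house is in house 2.
That leaves truck as the vehicle for house 1.
House 1 color: only gray fits.
So: house 1 = truck/gray/piano, house 2 = van/yellow/flute, house 3 = pickup/teal/violin.

truck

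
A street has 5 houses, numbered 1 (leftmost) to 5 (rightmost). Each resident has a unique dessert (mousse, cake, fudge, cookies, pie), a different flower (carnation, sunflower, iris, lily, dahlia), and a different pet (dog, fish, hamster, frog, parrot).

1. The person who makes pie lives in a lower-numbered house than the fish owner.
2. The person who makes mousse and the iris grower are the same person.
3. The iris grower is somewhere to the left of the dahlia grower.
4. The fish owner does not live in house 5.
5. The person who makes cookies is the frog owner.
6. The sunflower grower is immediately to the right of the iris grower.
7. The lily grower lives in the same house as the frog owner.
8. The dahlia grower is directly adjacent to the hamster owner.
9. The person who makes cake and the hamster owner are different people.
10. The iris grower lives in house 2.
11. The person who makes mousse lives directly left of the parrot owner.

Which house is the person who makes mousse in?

From clue 10, the iris grower must be in house 2.
Clue 2: the person who makes mousse is in house 2.
Clue 6: the sunflower grower is in house 3.
By clue 11, the parrot owner is in house 3.
The person who makes pie is narrowed to house 1 or 3; consider each.
Placing it in house 1 leads to a contradiction, so it's in house 3.
Clue 1: the fish owner is in house 4.
House 1 pet: only frog fits.
House 2 pet: only dog fits.
House 5 pet: only hamster fits.
Clue 5 places the person who makes cookies in house 1.
Clue 7: the lily grower is in house 1.
The dahlia grower is in house 4 (clue 8).
The only dessert still possible for house 5 is fudge.
The only flower still possible for house 5 is carnation.
So house 4 gets cake for dessert.
So: house 1 = cookies/lily/frog, house 2 = mousse/iris/dog, house 3 = pie/sunflower/parrot, house 4 = cake/dahlia/fish, house 5 = fudge/carnation/hamster.

2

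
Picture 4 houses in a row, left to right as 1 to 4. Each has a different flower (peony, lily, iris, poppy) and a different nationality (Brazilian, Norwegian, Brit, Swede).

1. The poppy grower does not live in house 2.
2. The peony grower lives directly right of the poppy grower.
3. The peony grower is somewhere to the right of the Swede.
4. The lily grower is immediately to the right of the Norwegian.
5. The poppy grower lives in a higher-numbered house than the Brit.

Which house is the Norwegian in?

1

By clue 5, the poppy grower is in house 3.
So house 1 gets iris for flower.
House 4 nationality: only Brazilian fits.
From clue 2, the peony grower must be in house 4.
House 2 flower: only lily fits.
Clue 4: the Norwegian is in house 1.
So house 2 gets Brit for nationality.
So house 3 gets Swede for nationality.
So: house 1 = iris/Norwegian, house 2 = lily/Brit, house 3 = poppy/Swede, house 4 = peony/Brazilian.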